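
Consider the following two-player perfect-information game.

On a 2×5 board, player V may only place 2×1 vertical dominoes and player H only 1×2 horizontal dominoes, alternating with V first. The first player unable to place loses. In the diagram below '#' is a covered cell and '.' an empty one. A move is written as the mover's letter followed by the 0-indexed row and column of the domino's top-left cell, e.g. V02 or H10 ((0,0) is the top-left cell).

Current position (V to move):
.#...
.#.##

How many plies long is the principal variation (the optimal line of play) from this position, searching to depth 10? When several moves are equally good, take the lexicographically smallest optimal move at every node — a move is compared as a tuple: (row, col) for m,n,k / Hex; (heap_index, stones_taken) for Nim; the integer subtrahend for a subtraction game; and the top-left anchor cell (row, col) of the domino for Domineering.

ply 1, V at .#.../.#.## | V00=-1→##.../##.##; V02=+1→.##../.####*
ply 2, H at .##../.#### | H03=-1→.####/.####*
ply 3, V at .####/.#### | V00=+1→#####/#####*
ply 4: #####/##### is terminal -1 (H); from .#.../.#.## depth 10

PV length from [.#.../.#.##]: 3 plies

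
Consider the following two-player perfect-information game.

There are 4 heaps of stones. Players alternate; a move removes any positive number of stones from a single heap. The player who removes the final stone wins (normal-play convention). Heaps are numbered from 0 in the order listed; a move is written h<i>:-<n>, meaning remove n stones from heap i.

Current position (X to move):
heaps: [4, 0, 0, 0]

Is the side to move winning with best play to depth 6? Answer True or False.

X winning at [(4,0,0,0)]: True

[(4,0,0,0)] X move#1: h0:-1:-1/(3,0,0,0), h0:-2:-1/(2,0,0,0), h0:-3:-1/(1,0,0,0), h0:-4:+1/(0,0,0,0)*
[(0,0,0,0)] end (terminal -1, O#2); searched (4,0,0,0) to 6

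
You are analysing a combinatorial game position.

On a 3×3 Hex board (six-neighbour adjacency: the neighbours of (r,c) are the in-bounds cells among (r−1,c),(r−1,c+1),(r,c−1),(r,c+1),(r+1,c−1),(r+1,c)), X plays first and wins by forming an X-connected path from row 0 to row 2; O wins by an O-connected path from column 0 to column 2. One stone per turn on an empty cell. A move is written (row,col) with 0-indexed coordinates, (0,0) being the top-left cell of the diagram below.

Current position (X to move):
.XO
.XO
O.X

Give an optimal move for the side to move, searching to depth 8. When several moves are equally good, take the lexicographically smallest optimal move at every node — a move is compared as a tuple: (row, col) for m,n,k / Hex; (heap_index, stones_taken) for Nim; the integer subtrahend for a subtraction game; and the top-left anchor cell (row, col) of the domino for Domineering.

ply 1, X at .XO/.XO/O.X | (0,0)=-1→XXO/.XO/O.X; (1,0)=-1→.XO/XXO/O.X; (2,1)=+1→.XO/.XO/OXX*
ply 2: .XO/.XO/OXX is terminal -1 (O); from .XO/.XO/O.X depth 8

X's best at [.XO/.XO/O.X]: (2,1)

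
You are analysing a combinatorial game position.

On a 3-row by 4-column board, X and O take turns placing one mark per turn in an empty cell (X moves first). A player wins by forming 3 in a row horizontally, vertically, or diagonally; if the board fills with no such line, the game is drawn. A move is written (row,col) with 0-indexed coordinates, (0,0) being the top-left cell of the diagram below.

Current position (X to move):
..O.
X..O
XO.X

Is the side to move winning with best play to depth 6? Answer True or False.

ply 1, X at ..O./X..O/XO.X | (0,0)=+1→X.O./X..O/XO.X*; (0,1)=+1→.XO./X..O/XO.X; (0,3)=-1→..OX/X..O/XO.X; (1,1)=+1→..O./XX.O/XO.X; (1,2)=+1→..O./X.XO/XO.X; (2,2)=-1→..O./X..O/XOXX
ply 2: X.O./X..O/XO.X is terminal -1 (O); from ..O./X..O/XO.X depth 6

X winning at [..O./X..O/XO.X]: True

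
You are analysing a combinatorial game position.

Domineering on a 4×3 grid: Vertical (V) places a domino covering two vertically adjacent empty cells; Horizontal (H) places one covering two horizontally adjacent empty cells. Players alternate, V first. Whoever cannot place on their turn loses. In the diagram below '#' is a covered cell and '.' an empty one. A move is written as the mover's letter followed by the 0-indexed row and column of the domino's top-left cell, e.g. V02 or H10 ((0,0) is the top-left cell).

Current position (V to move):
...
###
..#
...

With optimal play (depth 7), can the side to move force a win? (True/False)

p1 V@[.../###/..#/...]: V20[.../###/#.#/#..]-1 V21[.../###/.##/.#.]+1*
p2 H@[.../###/.##/.#.]: H00[##./###/.##/.#.]-1* H01[.##/###/.##/.#.]-1
p3 V@[##./###/.##/.#.]: V20[##./###/###/##.]+1*
p4 H@[##./###/###/##.] terminal -1; root [.../###/..#/...] d7

V winning at [.../###/..#/...]: True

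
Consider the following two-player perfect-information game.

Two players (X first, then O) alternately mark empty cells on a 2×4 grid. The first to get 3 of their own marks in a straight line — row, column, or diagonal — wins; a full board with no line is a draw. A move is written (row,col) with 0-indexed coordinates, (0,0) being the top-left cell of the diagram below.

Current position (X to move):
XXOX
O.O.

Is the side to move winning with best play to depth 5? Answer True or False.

X winning at [XXOX/O.O.]: False

ply 1, X at XXOX/O.O. | (1,1)=+0→XXOX/OXO.*; (1,3)=-1→XXOX/O.OX
ply 2, O at XXOX/OXO. | (1,3)=+0→XXOX/OXOO*
ply 3: XXOX/OXOO is terminal +0 (X); from XXOX/O.O. depth 5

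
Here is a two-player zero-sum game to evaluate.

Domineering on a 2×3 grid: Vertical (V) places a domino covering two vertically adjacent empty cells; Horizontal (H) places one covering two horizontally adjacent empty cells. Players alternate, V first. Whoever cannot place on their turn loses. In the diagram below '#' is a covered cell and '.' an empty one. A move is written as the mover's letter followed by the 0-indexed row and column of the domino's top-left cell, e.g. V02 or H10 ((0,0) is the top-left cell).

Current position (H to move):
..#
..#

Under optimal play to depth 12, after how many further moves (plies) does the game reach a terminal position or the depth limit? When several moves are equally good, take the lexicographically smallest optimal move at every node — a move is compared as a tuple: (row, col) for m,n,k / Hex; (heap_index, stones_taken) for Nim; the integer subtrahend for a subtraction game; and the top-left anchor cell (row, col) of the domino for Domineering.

p1 H@[..#/..#]: H00[###/..#]+1* H10[..#/###]+1
p2 V@[###/..#] terminal -1; root [..#/..#] d12

PV length from [..#/..#]: 1 ply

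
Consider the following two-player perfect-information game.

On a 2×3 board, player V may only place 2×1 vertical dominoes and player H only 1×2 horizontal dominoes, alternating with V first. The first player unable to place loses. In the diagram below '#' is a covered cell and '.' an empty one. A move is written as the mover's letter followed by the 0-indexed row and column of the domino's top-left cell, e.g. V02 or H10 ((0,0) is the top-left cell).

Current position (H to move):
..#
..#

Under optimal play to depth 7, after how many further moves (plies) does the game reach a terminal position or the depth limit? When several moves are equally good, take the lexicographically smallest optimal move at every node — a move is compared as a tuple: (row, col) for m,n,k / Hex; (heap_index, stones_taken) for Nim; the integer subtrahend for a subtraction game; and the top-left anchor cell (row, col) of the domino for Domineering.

p1 H@[..#/..#]: H00[###/..#]+1* H10[..#/###]+1
p2 V@[###/..#] terminal -1; root [..#/..#] d7

PV length from [..#/..#]: 1 ply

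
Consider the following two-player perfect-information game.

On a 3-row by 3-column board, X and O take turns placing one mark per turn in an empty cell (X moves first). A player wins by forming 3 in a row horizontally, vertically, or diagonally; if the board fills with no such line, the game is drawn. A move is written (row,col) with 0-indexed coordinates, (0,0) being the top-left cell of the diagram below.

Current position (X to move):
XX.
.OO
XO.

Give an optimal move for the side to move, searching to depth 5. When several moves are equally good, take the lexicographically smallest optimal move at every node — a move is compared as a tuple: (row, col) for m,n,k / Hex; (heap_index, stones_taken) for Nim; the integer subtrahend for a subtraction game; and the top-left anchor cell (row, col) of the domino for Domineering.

X's best at [XX./.OO/XO.]: (0,2)

[XX./.OO/XO.] X move#1: (0,2):+1/XXX/.OO/XO.*, (1,0):+1/XX./XOO/XO., (2,2):-1/XX./.OO/XOX
[XXX/.OO/XO.] end (terminal -1, O#2); searched XX./.OO/XO. to 5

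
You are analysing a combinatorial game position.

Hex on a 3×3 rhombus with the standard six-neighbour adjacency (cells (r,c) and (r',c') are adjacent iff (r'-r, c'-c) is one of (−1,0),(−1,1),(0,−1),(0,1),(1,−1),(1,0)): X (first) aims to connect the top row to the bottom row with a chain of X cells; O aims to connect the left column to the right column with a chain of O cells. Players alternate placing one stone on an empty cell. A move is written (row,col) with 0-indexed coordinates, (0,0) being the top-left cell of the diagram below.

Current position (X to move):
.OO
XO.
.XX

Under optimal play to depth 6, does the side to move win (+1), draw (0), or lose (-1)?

p1 X@[.OO/XO./.XX]: (0,0)[XOO/XO./.XX]-1* (1,2)[.OO/XOX/.XX]-1 (2,0)[.OO/XO./XXX]-1
p2 O@[XOO/XO./.XX]: (1,2)[XOO/XOO/.XX]-1 (2,0)[XOO/XO./OXX]+1*
p3 X@[XOO/XO./OXX] terminal -1; root [.OO/XO./.XX] d6

value(.OO/XO./.XX, X) = -1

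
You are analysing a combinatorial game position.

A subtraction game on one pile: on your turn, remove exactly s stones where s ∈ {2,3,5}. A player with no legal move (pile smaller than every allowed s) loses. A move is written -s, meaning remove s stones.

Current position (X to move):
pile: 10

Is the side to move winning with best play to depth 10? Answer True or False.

[10] X move#1: -2:+1/8*, -3:+1/7, -5:-1/5
[8] O move#2: -2:-1/6*, -3:-1/5, -5:-1/3
[6] X move#3: -2:-1/4, -3:-1/3, -5:+1/1*
[1] end (terminal -1, O#4); searched 10 to 10

X winning at [10]: True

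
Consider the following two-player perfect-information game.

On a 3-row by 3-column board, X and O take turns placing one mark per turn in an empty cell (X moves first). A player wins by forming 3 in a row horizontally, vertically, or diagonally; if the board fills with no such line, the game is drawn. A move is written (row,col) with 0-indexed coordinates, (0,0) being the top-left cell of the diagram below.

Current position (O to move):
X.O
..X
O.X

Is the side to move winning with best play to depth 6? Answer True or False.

O winning at [X.O/..X/O.X]: True

[X.O/..X/O.X] O move#1: (0,1):-1/XOO/..X/O.X, (1,0):-1/X.O/O.X/O.X, (1,1):+1/X.O/.OX/O.X*, (2,1):-1/X.O/..X/OOX
[X.O/.OX/O.X] end (terminal -1, X#2); searched X.O/..X/O.X to 6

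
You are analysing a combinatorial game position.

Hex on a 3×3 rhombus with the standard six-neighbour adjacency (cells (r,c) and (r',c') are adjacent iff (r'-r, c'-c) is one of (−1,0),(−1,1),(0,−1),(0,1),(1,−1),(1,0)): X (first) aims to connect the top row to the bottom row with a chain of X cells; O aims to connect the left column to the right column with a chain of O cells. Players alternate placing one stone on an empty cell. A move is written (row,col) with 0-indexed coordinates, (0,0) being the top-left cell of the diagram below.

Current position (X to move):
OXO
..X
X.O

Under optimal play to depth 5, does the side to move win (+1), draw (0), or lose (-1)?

p1 X@[OXO/..X/X.O]: (1,0)[OXO/X.X/X.O]+1* (1,1)[OXO/.XX/X.O]+1 (2,1)[OXO/..X/XXO]+1
p2 O@[OXO/X.X/X.O] terminal -1; root [OXO/..X/X.O] d5

value(OXO/..X/X.O, X) = +1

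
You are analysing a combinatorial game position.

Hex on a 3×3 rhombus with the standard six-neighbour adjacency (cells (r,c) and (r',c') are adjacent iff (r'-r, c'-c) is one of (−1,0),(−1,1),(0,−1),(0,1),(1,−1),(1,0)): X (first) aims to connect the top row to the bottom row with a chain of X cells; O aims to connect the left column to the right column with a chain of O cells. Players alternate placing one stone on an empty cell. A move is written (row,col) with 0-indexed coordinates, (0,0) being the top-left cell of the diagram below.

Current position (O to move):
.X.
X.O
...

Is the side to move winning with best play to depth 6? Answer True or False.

O winning at [.X./X.O/...]: True

[.X./X.O/...] O move#1: (0,0):-1/OX./X.O/..., (0,2):-1/.XO/X.O/..., (1,1):-1/.X./XOO/..., (2,0):+1/.X./X.O/O..*, (2,1):-1/.X./X.O/.O., (2,2):-1/.X./X.O/..O
[.X./X.O/O..] X move#2: (0,0):-1/XX./X.O/O..*, (0,2):-1/.XX/X.O/O.., (1,1):-1/.X./XXO/O.., (2,1):-1/.X./X.O/OX., (2,2):-1/.X./X.O/O.X
[XX./X.O/O..] O move#3: (0,2):+1/XXO/X.O/O..*, (1,1):+1/XX./XOO/O.., (2,1):+1/XX./X.O/OO., (2,2):+1/XX./X.O/O.O
[XXO/X.O/O..] X move#4: (1,1):-1/XXO/XXO/O..*, (2,1):-1/XXO/X.O/OX., (2,2):-1/XXO/X.O/O.X
[XXO/XXO/O..] O move#5: (2,1):+1/XXO/XXO/OO.*, (2,2):-1/XXO/XXO/O.O
[XXO/XXO/OO.] end (terminal -1, X#6); searched .X./X.O/... to 6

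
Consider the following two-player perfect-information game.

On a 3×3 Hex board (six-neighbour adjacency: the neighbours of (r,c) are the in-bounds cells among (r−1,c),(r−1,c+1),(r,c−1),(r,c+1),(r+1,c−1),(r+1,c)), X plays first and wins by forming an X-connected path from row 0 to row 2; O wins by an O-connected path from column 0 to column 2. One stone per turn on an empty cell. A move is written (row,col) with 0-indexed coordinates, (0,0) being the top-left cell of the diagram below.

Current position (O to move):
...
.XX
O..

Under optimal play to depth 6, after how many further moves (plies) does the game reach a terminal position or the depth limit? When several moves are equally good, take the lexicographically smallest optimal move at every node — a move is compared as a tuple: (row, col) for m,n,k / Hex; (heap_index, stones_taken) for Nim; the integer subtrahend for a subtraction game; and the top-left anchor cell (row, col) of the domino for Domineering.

PV length from [.../.XX/O..]: 6 plies

p1 O@[.../.XX/O..]: (0,0)[O../.XX/O..]-1* (0,1)[.O./.XX/O..]-1 (0,2)[..O/.XX/O..]-1 (1,0)[.../OXX/O..]-1 (2,1)[.../.XX/OO.]-1 (2,2)[.../.XX/O.O]-1
p2 X@[O../.XX/O..]: (0,1)[OX./.XX/O..]+1* (0,2)[O.X/.XX/O..]+1 (1,0)[O../XXX/O..]+1 (2,1)[O../.XX/OX.]+1 (2,2)[O../.XX/O.X]+1
p3 O@[OX./.XX/O..]: (0,2)[OXO/.XX/O..]-1* (1,0)[OX./OXX/O..]-1 (2,1)[OX./.XX/OO.]-1 (2,2)[OX./.XX/O.O]-1
p4 X@[OXO/.XX/O..]: (1,0)[OXO/XXX/O..]+1* (2,1)[OXO/.XX/OX.]+1 (2,2)[OXO/.XX/O.X]+1
p5 O@[OXO/XXX/O..]: (2,1)[OXO/XXX/OO.]-1* (2,2)[OXO/XXX/O.O]-1
p6 X@[OXO/XXX/OO.]: (2,2)[OXO/XXX/OOX]+1*
p7 O@[OXO/XXX/OOX] terminal -1; root [.../.XX/O..] d6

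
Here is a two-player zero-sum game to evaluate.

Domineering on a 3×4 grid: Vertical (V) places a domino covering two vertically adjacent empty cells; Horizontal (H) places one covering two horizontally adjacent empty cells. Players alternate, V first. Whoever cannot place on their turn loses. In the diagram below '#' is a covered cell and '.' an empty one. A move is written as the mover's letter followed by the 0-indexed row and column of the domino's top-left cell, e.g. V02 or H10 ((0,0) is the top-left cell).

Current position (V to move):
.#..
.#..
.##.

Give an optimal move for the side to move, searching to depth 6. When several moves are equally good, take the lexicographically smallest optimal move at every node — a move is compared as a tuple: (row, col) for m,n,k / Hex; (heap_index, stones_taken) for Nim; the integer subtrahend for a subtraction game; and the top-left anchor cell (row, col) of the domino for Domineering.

V's best at [.#../.#../.##.]: V02

[.#../.#../.##.] V move#1: V00:-1/##../##../.##., V02:+1/.##./.##./.##.*, V03:+1/.#.#/.#.#/.##., V10:-1/.#../##../###., V13:+1/.#../.#.#/.###
[.##./.##./.##.] end (terminal -1, H#2); searched .#../.#../.##. to 6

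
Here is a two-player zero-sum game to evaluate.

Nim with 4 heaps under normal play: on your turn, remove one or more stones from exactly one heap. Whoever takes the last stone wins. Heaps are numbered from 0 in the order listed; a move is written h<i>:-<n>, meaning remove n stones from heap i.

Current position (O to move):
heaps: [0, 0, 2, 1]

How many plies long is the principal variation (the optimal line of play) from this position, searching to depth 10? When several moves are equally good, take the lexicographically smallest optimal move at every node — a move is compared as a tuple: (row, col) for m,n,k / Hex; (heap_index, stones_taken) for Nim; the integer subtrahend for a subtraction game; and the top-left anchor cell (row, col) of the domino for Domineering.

p1 O@[(0,0,2,1)]: h2:-1[(0,0,1,1)]+1* h2:-2[(0,0,0,1)]-1 h3:-1[(0,0,2,0)]-1
p2 X@[(0,0,1,1)]: h2:-1[(0,0,0,1)]-1* h3:-1[(0,0,1,0)]-1
p3 O@[(0,0,0,1)]: h3:-1[(0,0,0,0)]+1*
p4 X@[(0,0,0,0)] terminal -1; root [(0,0,2,1)] d10

PV length from [(0,0,2,1)]: 3 plies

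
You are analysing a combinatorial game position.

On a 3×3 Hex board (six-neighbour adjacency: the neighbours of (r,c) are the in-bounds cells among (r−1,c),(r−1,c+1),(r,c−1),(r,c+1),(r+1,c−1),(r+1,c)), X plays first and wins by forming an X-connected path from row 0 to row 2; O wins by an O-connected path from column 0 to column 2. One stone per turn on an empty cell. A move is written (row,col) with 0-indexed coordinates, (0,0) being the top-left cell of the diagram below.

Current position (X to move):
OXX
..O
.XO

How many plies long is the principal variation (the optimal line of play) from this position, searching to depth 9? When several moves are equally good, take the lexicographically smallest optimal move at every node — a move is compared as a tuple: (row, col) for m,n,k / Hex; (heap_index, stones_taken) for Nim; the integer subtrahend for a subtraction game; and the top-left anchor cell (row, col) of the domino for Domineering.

ply 1, X at OXX/..O/.XO | (1,0)=+1→OXX/X.O/.XO*; (1,1)=+1→OXX/.XO/.XO; (2,0)=+1→OXX/..O/XXO
ply 2, O at OXX/X.O/.XO | (1,1)=-1→OXX/XOO/.XO*; (2,0)=-1→OXX/X.O/OXO
ply 3, X at OXX/XOO/.XO | (2,0)=+1→OXX/XOO/XXO*
ply 4: OXX/XOO/XXO is terminal -1 (O); from OXX/..O/.XO depth 9

PV length from [OXX/..O/.XO]: 3 plies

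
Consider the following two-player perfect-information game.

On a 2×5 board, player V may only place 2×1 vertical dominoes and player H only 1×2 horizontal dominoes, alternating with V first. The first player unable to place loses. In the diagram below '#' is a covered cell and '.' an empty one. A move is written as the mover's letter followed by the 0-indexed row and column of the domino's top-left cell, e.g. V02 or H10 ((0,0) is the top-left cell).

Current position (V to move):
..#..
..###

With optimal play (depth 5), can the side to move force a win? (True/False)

ply 1, V at ..#../..### | V00=+1→#.#../#.###*; V01=+1→.##../.####
ply 2, H at #.#../#.### | H03=-1→#.###/#.###*
ply 3, V at #.###/#.### | V01=+1→#####/#####*
ply 4: #####/##### is terminal -1 (H); from ..#../..### depth 5

V winning at [..#../..###]: True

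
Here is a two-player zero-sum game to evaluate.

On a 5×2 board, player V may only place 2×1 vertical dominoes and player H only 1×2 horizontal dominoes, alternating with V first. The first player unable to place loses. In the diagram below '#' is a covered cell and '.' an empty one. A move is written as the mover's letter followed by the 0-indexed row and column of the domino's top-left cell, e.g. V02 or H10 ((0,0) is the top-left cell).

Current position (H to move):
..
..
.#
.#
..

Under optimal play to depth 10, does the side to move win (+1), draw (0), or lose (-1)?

value(../../.#/.#/.., H) = +1

[../../.#/.#/..] H move#1: H00:+1/##/../.#/.#/..*, H10:+1/../##/.#/.#/.., H40:-1/../../.#/.#/##
[##/../.#/.#/..] V move#2: V10:-1/##/#./##/.#/..*, V20:-1/##/../##/##/.., V30:-1/##/../.#/##/#.
[##/#./##/.#/..] H move#3: H40:+1/##/#./##/.#/##*
[##/#./##/.#/##] end (terminal -1, V#4); searched ../../.#/.#/.. to 10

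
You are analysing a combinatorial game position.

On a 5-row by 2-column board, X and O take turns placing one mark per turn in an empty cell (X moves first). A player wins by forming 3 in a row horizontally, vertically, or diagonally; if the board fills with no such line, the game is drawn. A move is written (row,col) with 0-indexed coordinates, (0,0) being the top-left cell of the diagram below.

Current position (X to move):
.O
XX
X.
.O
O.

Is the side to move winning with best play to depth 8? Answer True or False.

p1 X@[.O/XX/X./.O/O.]: (0,0)[XO/XX/X./.O/O.]+1* (2,1)[.O/XX/XX/.O/O.]+1 (3,0)[.O/XX/X./XO/O.]+1 (4,1)[.O/XX/X./.O/OX]+1
p2 O@[XO/XX/X./.O/O.] terminal -1; root [.O/XX/X./.O/O.] d8

X winning at [.O/XX/X./.O/O.]: True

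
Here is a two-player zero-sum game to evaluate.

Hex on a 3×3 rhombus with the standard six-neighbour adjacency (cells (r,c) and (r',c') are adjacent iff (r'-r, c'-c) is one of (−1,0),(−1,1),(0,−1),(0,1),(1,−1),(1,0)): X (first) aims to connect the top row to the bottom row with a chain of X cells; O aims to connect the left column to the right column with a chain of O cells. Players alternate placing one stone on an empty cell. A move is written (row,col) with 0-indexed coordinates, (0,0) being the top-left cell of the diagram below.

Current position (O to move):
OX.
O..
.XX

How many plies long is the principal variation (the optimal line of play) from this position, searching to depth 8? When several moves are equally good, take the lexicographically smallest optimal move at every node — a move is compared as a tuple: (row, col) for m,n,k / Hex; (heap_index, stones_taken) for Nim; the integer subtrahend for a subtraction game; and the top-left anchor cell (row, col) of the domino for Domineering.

PV length from [OX./O../.XX]: 3 plies

[OX./O../.XX] O move#1: (0,2):-1/OXO/O../.XX, (1,1):+1/OX./OO./.XX*, (1,2):-1/OX./O.O/.XX, (2,0):-1/OX./O../OXX
[OX./OO./.XX] X move#2: (0,2):-1/OXX/OO./.XX*, (1,2):-1/OX./OOX/.XX, (2,0):-1/OX./OO./XXX
[OXX/OO./.XX] O move#3: (1,2):+1/OXX/OOO/.XX*, (2,0):-1/OXX/OO./OXX
[OXX/OOO/.XX] end (terminal -1, X#4); searched OX./O../.XX to 8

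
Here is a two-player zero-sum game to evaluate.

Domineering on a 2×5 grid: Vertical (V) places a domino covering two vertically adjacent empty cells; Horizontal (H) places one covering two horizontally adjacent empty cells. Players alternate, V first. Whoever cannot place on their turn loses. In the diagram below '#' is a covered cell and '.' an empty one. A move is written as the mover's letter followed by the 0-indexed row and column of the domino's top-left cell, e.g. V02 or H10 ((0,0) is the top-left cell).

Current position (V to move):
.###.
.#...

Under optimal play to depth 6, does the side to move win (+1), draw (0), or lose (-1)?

value(.###./.#..., V) = +1

[.###./.#...] V move#1: V00:-1/####./##..., V04:+1/.####/.#..#*
[.####/.#..#] H move#2: H12:-1/.####/.####*
[.####/.####] V move#3: V00:+1/#####/#####*
[#####/#####] end (terminal -1, H#4); searched .###./.#... to 6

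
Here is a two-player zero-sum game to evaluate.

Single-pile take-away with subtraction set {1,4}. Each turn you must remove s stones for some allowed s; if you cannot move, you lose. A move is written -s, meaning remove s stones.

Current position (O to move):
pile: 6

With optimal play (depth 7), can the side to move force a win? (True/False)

O winning at [6]: True

p1 O@[6]: -1[5]+1* -4[2]+1
p2 X@[5]: -1[4]-1* -4[1]-1
p3 O@[4]: -1[3]-1 -4[0]+1*
p4 X@[0] terminal -1; root [6] d7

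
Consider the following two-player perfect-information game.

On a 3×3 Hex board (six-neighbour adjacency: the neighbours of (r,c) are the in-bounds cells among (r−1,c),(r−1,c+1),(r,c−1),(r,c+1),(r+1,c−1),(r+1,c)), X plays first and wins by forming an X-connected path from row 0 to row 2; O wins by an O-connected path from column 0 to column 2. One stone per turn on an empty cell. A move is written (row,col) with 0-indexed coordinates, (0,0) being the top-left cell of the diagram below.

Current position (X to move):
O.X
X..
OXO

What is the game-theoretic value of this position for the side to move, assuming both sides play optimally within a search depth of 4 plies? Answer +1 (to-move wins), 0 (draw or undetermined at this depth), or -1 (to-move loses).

value(O.X/X../OXO, X) = +1

p1 X@[O.X/X../OXO]: (0,1)[OXX/X../OXO]+1* (1,1)[O.X/XX./OXO]+1 (1,2)[O.X/X.X/OXO]+1
p2 O@[OXX/X../OXO]: (1,1)[OXX/XO./OXO]-1* (1,2)[OXX/X.O/OXO]-1
p3 X@[OXX/XO./OXO]: (1,2)[OXX/XOX/OXO]+1*
p4 O@[OXX/XOX/OXO] terminal -1; root [O.X/X../OXO] d4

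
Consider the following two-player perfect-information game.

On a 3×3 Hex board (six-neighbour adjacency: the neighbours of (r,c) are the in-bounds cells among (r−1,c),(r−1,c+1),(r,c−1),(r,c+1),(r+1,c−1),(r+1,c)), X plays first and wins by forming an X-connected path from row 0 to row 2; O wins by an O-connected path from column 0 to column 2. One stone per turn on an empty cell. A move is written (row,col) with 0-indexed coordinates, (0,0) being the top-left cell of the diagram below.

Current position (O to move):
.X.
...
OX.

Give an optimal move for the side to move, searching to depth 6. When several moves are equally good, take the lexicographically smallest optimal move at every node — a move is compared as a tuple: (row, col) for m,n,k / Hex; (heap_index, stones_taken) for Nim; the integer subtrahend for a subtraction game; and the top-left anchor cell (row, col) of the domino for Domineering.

O's best at [.X./.../OX.]: (1,1)

p1 O@[.X./.../OX.]: (0,0)[OX./.../OX.]-1 (0,2)[.XO/.../OX.]-1 (1,0)[.X./O../OX.]-1 (1,1)[.X./.O./OX.]+1* (1,2)[.X./..O/OX.]-1 (2,2)[.X./.../OXO]-1
p2 X@[.X./.O./OX.]: (0,0)[XX./.O./OX.]-1* (0,2)[.XX/.O./OX.]-1 (1,0)[.X./XO./OX.]-1 (1,2)[.X./.OX/OX.]-1 (2,2)[.X./.O./OXX]-1
p3 O@[XX./.O./OX.]: (0,2)[XXO/.O./OX.]+1* (1,0)[XX./OO./OX.]+1 (1,2)[XX./.OO/OX.]+1 (2,2)[XX./.O./OXO]+1
p4 X@[XXO/.O./OX.] terminal -1; root [.X./.../OX.] d6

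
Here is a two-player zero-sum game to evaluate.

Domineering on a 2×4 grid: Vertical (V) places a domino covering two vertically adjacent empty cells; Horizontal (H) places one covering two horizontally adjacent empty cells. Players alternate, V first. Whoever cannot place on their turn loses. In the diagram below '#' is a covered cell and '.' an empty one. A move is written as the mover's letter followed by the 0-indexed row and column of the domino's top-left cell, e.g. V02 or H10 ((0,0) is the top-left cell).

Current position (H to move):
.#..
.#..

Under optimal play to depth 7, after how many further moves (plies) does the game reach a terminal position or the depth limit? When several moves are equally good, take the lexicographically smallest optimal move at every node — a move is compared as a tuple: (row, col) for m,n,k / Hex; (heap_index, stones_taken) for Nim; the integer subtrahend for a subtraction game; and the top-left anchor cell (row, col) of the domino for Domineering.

p1 H@[.#../.#..]: H02[.###/.#..]+1* H12[.#../.###]+1
p2 V@[.###/.#..]: V00[####/##..]-1*
p3 H@[####/##..]: H12[####/####]+1*
p4 V@[####/####] terminal -1; root [.#../.#..] d7

PV length from [.#../.#..]: 3 plies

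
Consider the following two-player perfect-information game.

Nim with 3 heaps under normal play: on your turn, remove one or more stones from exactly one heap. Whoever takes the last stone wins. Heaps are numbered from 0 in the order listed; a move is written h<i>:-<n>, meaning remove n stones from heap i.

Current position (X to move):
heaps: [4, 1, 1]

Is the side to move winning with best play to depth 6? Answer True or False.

ply 1, X at (4,1,1) | h0:-1=-1→(3,1,1); h0:-2=-1→(2,1,1); h0:-3=-1→(1,1,1); h0:-4=+1→(0,1,1)*; h1:-1=-1→(4,0,1); h2:-1=-1→(4,1,0)
ply 2, O at (0,1,1) | h1:-1=-1→(0,0,1)*; h2:-1=-1→(0,1,0)
ply 3, X at (0,0,1) | h2:-1=+1→(0,0,0)*
ply 4: (0,0,0) is terminal -1 (O); from (4,1,1) depth 6

X winning at [(4,1,1)]: True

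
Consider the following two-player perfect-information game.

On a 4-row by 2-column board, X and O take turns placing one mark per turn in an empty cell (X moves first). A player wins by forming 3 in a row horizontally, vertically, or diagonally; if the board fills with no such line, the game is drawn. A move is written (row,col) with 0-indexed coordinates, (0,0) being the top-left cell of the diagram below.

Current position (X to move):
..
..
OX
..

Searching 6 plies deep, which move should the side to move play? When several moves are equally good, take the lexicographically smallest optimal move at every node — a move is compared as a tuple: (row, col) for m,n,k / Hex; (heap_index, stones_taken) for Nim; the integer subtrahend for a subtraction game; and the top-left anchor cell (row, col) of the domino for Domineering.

ply 1, X at ../../OX/.. | (0,0)=+0→X./../OX/..; (0,1)=+0→.X/../OX/..; (1,0)=+0→../X./OX/..; (1,1)=+1→../.X/OX/..*; (3,0)=+0→../../OX/X.; (3,1)=+0→../../OX/.X
ply 2, O at ../.X/OX/.. | (0,0)=-1→O./.X/OX/..*; (0,1)=-1→.O/.X/OX/..; (1,0)=-1→../OX/OX/..; (3,0)=-1→../.X/OX/O.; (3,1)=-1→../.X/OX/.O
ply 3, X at O./.X/OX/.. | (0,1)=+1→OX/.X/OX/..*; (1,0)=+1→O./XX/OX/..; (3,0)=-1→O./.X/OX/X.; (3,1)=+1→O./.X/OX/.X
ply 4: OX/.X/OX/.. is terminal -1 (O); from ../../OX/.. depth 6

X's best at [../../OX/..]: (1,1)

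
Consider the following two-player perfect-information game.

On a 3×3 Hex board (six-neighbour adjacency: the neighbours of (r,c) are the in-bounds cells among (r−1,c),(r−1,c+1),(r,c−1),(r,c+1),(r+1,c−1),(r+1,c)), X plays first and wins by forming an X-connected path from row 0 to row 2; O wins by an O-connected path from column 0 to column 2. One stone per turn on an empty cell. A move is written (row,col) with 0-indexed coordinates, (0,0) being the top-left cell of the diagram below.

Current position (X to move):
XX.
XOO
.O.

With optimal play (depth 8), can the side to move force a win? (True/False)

p1 X@[XX./XOO/.O.]: (0,2)[XXX/XOO/.O.]-1 (2,0)[XX./XOO/XO.]+1* (2,2)[XX./XOO/.OX]-1
p2 O@[XX./XOO/XO.] terminal -1; root [XX./XOO/.O.] d8

X winning at [XX./XOO/.O.]: True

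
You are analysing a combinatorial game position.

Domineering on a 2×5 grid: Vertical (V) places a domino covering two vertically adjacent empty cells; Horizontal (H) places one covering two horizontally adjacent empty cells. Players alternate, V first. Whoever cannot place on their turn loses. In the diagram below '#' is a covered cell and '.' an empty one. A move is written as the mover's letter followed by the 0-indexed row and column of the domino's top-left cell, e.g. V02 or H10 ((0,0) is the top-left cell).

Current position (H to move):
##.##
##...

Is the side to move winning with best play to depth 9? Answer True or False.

H winning at [##.##/##...]: True

ply 1, H at ##.##/##... | H12=+1→##.##/####.*; H13=-1→##.##/##.##
ply 2: ##.##/####. is terminal -1 (V); from ##.##/##... depth 9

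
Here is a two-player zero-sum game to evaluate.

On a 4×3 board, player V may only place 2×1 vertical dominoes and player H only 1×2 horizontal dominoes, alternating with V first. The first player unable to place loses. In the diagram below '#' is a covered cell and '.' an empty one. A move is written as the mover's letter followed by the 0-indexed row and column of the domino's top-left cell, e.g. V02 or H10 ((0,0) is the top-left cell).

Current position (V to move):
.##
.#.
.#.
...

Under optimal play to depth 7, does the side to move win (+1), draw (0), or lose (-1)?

[.##/.#./.#./...] V move#1: V00:+1/###/##./.#./...*, V10:+1/.##/##./##./..., V12:+1/.##/.##/.##/..., V20:+1/.##/.#./##./#.., V22:+1/.##/.#./.##/..#
[###/##./.#./...] H move#2: H30:-1/###/##./.#./##.*, H31:-1/###/##./.#./.##
[###/##./.#./##.] V move#3: V12:+1/###/###/.##/##.*, V22:+1/###/##./.##/###
[###/###/.##/##.] end (terminal -1, H#4); searched .##/.#./.#./... to 7

value(.##/.#./.#./..., V) = +1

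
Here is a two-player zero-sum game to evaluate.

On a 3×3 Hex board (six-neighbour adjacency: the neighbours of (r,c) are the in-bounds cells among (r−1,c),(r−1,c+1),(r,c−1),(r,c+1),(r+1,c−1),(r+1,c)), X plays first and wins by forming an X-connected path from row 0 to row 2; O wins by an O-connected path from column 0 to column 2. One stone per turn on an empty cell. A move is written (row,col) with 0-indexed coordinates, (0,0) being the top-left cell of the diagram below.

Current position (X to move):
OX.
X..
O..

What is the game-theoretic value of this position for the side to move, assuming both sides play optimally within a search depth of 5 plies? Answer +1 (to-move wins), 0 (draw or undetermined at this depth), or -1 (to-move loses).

value(OX./X../O.., X) = +1

ply 1, X at OX./X../O.. | (0,2)=-1→OXX/X../O..; (1,1)=-1→OX./XX./O..; (1,2)=+1→OX./X.X/O..*; (2,1)=-1→OX./X../OX.; (2,2)=-1→OX./X../O.X
ply 2, O at OX./X.X/O.. | (0,2)=-1→OXO/X.X/O..*; (1,1)=-1→OX./XOX/O..; (2,1)=-1→OX./X.X/OO.; (2,2)=-1→OX./X.X/O.O
ply 3, X at OXO/X.X/O.. | (1,1)=+1→OXO/XXX/O..*; (2,1)=-1→OXO/X.X/OX.; (2,2)=-1→OXO/X.X/O.X
ply 4, O at OXO/XXX/O.. | (2,1)=-1→OXO/XXX/OO.*; (2,2)=-1→OXO/XXX/O.O
ply 5, X at OXO/XXX/OO. | (2,2)=+1→OXO/XXX/OOX*
ply 6: OXO/XXX/OOX is terminal -1 (O); from OX./X../O.. depth 5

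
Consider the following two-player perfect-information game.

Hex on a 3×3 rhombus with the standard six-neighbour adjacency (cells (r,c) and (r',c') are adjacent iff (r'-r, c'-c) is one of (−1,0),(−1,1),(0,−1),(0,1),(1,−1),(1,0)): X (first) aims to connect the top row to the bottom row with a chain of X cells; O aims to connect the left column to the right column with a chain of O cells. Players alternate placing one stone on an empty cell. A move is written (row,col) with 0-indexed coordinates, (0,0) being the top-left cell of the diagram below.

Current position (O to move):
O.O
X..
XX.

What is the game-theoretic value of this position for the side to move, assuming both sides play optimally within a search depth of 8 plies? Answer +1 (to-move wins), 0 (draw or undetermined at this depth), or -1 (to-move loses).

value(O.O/X../XX., O) = +1

p1 O@[O.O/X../XX.]: (0,1)[OOO/X../XX.]+1* (1,1)[O.O/XO./XX.]-1 (1,2)[O.O/X.O/XX.]-1 (2,2)[O.O/X../XXO]-1
p2 X@[OOO/X../XX.] terminal -1; root [O.O/X../XX.] d8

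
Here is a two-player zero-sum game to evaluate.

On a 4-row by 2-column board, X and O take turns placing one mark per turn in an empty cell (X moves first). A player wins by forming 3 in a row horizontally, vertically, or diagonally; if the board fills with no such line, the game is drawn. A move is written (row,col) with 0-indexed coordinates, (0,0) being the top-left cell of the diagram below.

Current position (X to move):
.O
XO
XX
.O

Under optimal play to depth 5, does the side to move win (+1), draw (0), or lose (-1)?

ply 1, X at .O/XO/XX/.O | (0,0)=+1→XO/XO/XX/.O*; (3,0)=+1→.O/XO/XX/XO
ply 2: XO/XO/XX/.O is terminal -1 (O); from .O/XO/XX/.O depth 5

value(.O/XO/XX/.O, X) = +1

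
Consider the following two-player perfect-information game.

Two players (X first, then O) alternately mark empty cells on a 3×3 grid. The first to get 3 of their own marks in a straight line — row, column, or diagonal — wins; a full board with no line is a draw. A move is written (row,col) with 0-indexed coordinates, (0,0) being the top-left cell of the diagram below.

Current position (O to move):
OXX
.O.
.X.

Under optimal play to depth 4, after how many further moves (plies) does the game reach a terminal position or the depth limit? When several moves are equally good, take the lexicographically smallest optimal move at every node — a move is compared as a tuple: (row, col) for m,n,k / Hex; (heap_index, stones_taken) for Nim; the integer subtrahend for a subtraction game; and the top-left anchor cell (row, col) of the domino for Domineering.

[OXX/.O./.X.] O move#1: (1,0):+1/OXX/OO./.X.*, (1,2):+1/OXX/.OO/.X., (2,0):+1/OXX/.O./OX., (2,2):+1/OXX/.O./.XO
[OXX/OO./.X.] X move#2: (1,2):-1/OXX/OOX/.X.*, (2,0):-1/OXX/OO./XX., (2,2):-1/OXX/OO./.XX
[OXX/OOX/.X.] O move#3: (2,0):+1/OXX/OOX/OX.*, (2,2):+1/OXX/OOX/.XO
[OXX/OOX/OX.] end (terminal -1, X#4); searched OXX/.O./.X. to 4

PV length from [OXX/.O./.X.]: 3 plies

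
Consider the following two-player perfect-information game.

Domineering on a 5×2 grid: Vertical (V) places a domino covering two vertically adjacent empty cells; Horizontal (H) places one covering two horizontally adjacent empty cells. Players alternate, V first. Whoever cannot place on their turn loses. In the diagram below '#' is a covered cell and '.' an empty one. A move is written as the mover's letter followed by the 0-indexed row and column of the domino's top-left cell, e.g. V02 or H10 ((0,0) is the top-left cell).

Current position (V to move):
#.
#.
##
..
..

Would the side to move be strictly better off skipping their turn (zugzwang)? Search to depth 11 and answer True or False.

zugzwang(#./#./##/../.., V) = False

[#./#./##/../..] V move#1: V01:-1/##/##/##/../.., V30:+1/#./#./##/#./#.*, V31:+1/#./#./##/.#/.#
[#./#./##/#./#.] end (terminal -1, H#2); searched #./#./##/../.. to 11
if V skipped the turn, H would face:
~ [#./#./##/../..] H move#1: H30:+1/#./#./##/##/..*, H40:+1/#./#./##/../##
~ [#./#./##/##/..] V move#2: V01:-1/##/##/##/##/..*
~ [##/##/##/##/..] H move#3: H40:+1/##/##/##/##/##*
~ [##/##/##/##/##] end (terminal -1, V#4); searched #./#./##/../.. to 11
compare (V): move=+1 vs pass=-1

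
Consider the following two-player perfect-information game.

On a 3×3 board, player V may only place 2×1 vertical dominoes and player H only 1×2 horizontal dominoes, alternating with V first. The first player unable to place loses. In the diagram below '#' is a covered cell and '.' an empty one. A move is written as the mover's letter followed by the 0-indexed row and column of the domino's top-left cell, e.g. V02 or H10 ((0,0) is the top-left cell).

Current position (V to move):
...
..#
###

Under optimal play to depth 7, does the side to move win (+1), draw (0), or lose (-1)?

value(.../..#/###, V) = +1

[.../..#/###] V move#1: V00:-1/#../#.#/###, V01:+1/.#./.##/###*
[.#./.##/###] end (terminal -1, H#2); searched .../..#/### to 7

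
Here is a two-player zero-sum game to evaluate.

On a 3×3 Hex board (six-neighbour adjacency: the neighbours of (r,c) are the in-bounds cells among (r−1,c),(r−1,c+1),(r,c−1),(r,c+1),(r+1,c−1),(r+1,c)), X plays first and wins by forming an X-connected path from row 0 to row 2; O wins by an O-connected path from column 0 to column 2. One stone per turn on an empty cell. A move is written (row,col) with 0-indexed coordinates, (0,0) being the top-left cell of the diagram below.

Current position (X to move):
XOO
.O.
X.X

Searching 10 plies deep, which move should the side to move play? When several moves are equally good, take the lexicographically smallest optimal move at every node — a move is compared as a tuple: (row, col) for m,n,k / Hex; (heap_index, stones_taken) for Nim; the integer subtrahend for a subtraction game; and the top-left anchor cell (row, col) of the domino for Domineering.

[XOO/.O./X.X] X move#1: (1,0):+1/XOO/XO./X.X*, (1,2):-1/XOO/.OX/X.X, (2,1):-1/XOO/.O./XXX
[XOO/XO./X.X] end (terminal -1, O#2); searched XOO/.O./X.X to 10

X's best at [XOO/.O./X.X]: (1,0)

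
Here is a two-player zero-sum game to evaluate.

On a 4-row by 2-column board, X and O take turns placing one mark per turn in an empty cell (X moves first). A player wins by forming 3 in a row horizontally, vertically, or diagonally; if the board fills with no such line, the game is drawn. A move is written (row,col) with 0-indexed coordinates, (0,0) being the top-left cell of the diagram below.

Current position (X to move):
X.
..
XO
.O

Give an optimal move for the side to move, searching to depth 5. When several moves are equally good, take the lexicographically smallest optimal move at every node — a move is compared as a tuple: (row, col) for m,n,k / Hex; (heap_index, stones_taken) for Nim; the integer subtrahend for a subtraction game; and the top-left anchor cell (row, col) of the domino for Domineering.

[X./../XO/.O] X move#1: (0,1):-1/XX/../XO/.O, (1,0):+1/X./X./XO/.O*, (1,1):+0/X./.X/XO/.O, (3,0):-1/X./../XO/XO
[X./X./XO/.O] end (terminal -1, O#2); searched X./../XO/.O to 5

X's best at [X./../XO/.O]: (1,0)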